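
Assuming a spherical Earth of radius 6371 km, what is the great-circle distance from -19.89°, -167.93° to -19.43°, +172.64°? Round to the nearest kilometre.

2034 km

Δλ = 172.64 − -167.93 = 340.57°; wrapped into (−180°, 180°]: -19.43°.
Δφ = -19.43 − -19.89 = 0.46°.
a = sin²(Δφ/2) + cos φ₁ · cos φ₂ · sin²(Δλ/2) = 0.025268.
c = 2·atan2(√a, √(1−a)) = 0.31927 rad → d = 6371·c ≈ 2034.09 km.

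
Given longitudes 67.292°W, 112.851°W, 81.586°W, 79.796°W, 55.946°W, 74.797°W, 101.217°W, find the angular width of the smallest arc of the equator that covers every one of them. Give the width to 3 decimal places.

56.905°

Sort the longitudes: -112.851°, -101.217°, -81.586°, -79.796°, -74.797°, -67.292°, -55.946°.
Eastward gaps between consecutive values (wrapping around): 11.634°, 19.631°, 1.790°, 4.999°, 7.505°, 11.346°, 303.095°.
Largest gap = 303.095° ⇒ minimal covering band is its complement: 360° − 303.095° = 56.905°.
Band runs from -112.851° eastward to -55.946°.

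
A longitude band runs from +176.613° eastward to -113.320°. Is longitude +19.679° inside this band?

Band width going east from +176.613° to -113.320°: ((-113.320 − 176.613) mod 360) = 70.067°.
Offset of +19.679° east of the west edge: ((19.679 − 176.613) mod 360) = 203.066°.
203.066° > 70.067° ⇒ outside.

No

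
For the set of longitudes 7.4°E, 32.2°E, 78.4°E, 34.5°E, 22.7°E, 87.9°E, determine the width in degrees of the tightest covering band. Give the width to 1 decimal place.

Sort the longitudes: +7.4°, +22.7°, +32.2°, +34.5°, +78.4°, +87.9°.
Eastward gaps between consecutive values (wrapping around): 15.3°, 9.5°, 2.3°, 43.9°, 9.5°, 279.5°.
Largest gap = 279.5° ⇒ minimal covering band is its complement: 360° − 279.5° = 80.5°.
Band runs from +7.4° eastward to +87.9°.

80.5°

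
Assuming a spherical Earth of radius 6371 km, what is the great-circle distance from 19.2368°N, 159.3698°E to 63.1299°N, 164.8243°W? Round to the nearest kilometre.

5583 km

Δλ = -164.8243 − 159.3698 = -324.1941°; wrapped into (−180°, 180°]: 35.8059°.
Δφ = 63.1299 − 19.2368 = 43.8931°.
a = sin²(Δφ/2) + cos φ₁ · cos φ₂ · sin²(Δλ/2) = 0.180008.
c = 2·atan2(√a, √(1−a)) = 0.87632 rad → d = 6371·c ≈ 5583.03 km.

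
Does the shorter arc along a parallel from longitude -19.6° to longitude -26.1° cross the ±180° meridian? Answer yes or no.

No

Signed shortest Δλ = ((-26.1 − -19.6 + 180) mod 360) − 180 = -6.5°.
Going west by 6.5° from -19.6° reaches -26.1° without touching 180°.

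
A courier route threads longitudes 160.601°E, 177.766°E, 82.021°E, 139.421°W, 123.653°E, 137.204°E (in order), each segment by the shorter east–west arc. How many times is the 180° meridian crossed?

Leg 1: +160.601° → +177.766°, shortest Δλ = 17.165° (east) — does not cross 180°.
Leg 2: +177.766° → +82.021°, shortest Δλ = -95.745° (west) — does not cross 180°.
Leg 3: +82.021° → -139.421°, shortest Δλ = 138.558° (east) — crosses 180°.
Leg 4: -139.421° → +123.653°, shortest Δλ = -96.926° (west) — crosses 180°.
Leg 5: +123.653° → +137.204°, shortest Δλ = 13.551° (east) — does not cross 180°.
Total crossings: 2.

2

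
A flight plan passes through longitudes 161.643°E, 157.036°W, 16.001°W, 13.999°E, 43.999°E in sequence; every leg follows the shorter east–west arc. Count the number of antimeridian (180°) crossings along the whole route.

1

Leg 1: +161.643° → -157.036°, shortest Δλ = 41.321° (east) — crosses 180°.
Leg 2: -157.036° → -16.001°, shortest Δλ = 141.035° (east) — does not cross 180°.
Leg 3: -16.001° → +13.999°, shortest Δλ = 30.0° (east) — does not cross 180°.
Leg 4: +13.999° → +43.999°, shortest Δλ = 30.0° (east) — does not cross 180°.
Total crossings: 1.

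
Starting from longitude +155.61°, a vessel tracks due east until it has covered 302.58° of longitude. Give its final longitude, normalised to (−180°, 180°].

+98.19°

Start at +155.61°; shift +302.58° → +458.19°.
+458.19° lies outside (−180°, 180°]; subtract 360° → +98.19°.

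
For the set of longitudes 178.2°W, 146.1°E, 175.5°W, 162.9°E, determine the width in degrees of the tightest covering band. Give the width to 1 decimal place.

38.4°

Sort the longitudes: -178.2°, -175.5°, +146.1°, +162.9°.
Eastward gaps between consecutive values (wrapping around): 2.7°, 321.6°, 16.8°, 18.9°.
Largest gap = 321.6° ⇒ minimal covering band is its complement: 360° − 321.6° = 38.4°.
Band runs from +146.1° eastward to -175.5°, crossing the antimeridian.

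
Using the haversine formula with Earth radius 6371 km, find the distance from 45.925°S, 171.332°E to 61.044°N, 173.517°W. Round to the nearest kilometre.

Δλ = -173.517 − 171.332 = -344.849°; wrapped into (−180°, 180°]: 15.151°.
Δφ = 61.044 − -45.925 = 106.969°.
a = sin²(Δφ/2) + cos φ₁ · cos φ₂ · sin²(Δλ/2) = 0.651780.
c = 2·atan2(√a, √(1−a)) = 1.87922 rad → d = 6371·c ≈ 11972.53 km.

11973 km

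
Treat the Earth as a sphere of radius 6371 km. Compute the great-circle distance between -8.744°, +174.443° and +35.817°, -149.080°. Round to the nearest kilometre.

Δλ = -149.080 − 174.443 = -323.523°; wrapped into (−180°, 180°]: 36.477°.
Δφ = 35.817 − -8.744 = 44.561°.
a = sin²(Δφ/2) + cos φ₁ · cos φ₂ · sin²(Δλ/2) = 0.222253.
c = 2·atan2(√a, √(1−a)) = 0.98184 rad → d = 6371·c ≈ 6255.31 km.

6255 km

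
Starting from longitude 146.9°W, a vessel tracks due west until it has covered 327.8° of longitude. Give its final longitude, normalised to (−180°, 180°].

114.7°W

Start at -146.9°; shift −327.8° → -474.7°.
-474.7° lies outside (−180°, 180°]; add 360° → -114.7°.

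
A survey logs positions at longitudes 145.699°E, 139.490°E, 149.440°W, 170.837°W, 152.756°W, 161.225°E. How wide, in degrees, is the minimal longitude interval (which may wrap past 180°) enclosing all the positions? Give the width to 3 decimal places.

Sort the longitudes: -170.837°, -152.756°, -149.440°, +139.490°, +145.699°, +161.225°.
Eastward gaps between consecutive values (wrapping around): 18.081°, 3.316°, 288.930°, 6.209°, 15.526°, 27.938°.
Largest gap = 288.930° ⇒ minimal covering band is its complement: 360° − 288.930° = 71.070°.
Band runs from +139.490° eastward to -149.440°, crossing the antimeridian.

71.070°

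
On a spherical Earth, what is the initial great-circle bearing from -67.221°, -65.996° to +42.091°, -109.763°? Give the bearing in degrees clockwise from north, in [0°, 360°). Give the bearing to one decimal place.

Δλ = -109.763 − -65.996 = -43.767°.
θ = atan2( sin Δλ · cos φ₂ , cos φ₁ · sin φ₂ − sin φ₁ · cos φ₂ · cos Δλ )
  = atan2(-0.51332, 0.75363) = -34.260° → normalised to [0°, 360°): 325.740°.

325.7°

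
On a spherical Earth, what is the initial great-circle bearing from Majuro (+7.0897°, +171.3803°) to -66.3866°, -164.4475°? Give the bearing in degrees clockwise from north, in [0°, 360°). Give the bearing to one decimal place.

Δλ = -164.4475 − 171.3803 = -335.8278°; wrapped into (−180°, 180°]: 24.1722°.
θ = atan2( sin Δλ · cos φ₂ , cos φ₁ · sin φ₂ − sin φ₁ · cos φ₂ · cos Δλ )
  = atan2(0.16402, -0.95437) = 170.248° → normalised to [0°, 360°): 170.248°.

170.2°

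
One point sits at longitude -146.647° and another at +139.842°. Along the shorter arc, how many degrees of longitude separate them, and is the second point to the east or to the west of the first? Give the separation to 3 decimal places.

73.511° west

Raw difference: 139.842 − -146.647 = 286.489°.
Normalise into (−180°, 180°]: 286.489° − 360° = -73.511°.
Negative ⇒ the second point lies to the west; separation 73.511°.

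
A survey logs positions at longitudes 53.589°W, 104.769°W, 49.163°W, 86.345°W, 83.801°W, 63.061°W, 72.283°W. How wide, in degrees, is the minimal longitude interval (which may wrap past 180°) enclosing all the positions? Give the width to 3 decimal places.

Sort the longitudes: -104.769°, -86.345°, -83.801°, -72.283°, -63.061°, -53.589°, -49.163°.
Eastward gaps between consecutive values (wrapping around): 18.424°, 2.544°, 11.518°, 9.222°, 9.472°, 4.426°, 304.394°.
Largest gap = 304.394° ⇒ minimal covering band is its complement: 360° − 304.394° = 55.606°.
Band runs from -104.769° eastward to -49.163°.

55.606°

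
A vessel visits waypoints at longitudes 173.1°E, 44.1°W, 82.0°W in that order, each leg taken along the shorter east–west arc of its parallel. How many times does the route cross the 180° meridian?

1

Leg 1: +173.1° → -44.1°, shortest Δλ = 142.8° (east) — crosses 180°.
Leg 2: -44.1° → -82.0°, shortest Δλ = -37.9° (west) — does not cross 180°.
Total crossings: 1.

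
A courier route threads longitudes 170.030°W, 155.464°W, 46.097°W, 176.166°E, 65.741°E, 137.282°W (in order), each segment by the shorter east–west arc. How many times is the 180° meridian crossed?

Leg 1: -170.030° → -155.464°, shortest Δλ = 14.566° (east) — does not cross 180°.
Leg 2: -155.464° → -46.097°, shortest Δλ = 109.367° (east) — does not cross 180°.
Leg 3: -46.097° → +176.166°, shortest Δλ = -137.737° (west) — crosses 180°.
Leg 4: +176.166° → +65.741°, shortest Δλ = -110.425° (west) — does not cross 180°.
Leg 5: +65.741° → -137.282°, shortest Δλ = 156.977° (east) — crosses 180°.
Total crossings: 2.

2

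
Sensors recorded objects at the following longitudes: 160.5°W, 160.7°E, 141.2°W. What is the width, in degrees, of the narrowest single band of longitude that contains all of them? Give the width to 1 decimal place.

Sort the longitudes: -160.5°, -141.2°, +160.7°.
Eastward gaps between consecutive values (wrapping around): 19.3°, 301.9°, 38.8°.
Largest gap = 301.9° ⇒ minimal covering band is its complement: 360° − 301.9° = 58.1°.
Band runs from +160.7° eastward to -141.2°, crossing the antimeridian.

58.1°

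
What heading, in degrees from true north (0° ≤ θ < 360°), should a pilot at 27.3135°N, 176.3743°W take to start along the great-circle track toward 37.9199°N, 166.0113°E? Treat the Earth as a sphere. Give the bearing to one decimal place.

Δλ = 166.0113 − -176.3743 = 342.3856°; wrapped into (−180°, 180°]: -17.6144°.
θ = atan2( sin Δλ · cos φ₂ , cos φ₁ · sin φ₂ − sin φ₁ · cos φ₂ · cos Δλ )
  = atan2(-0.23872, 0.20103) = -49.898° → normalised to [0°, 360°): 310.102°.

310.1°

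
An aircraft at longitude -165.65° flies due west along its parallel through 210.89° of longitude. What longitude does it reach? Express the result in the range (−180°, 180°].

-16.54°

Start at -165.65°; shift −210.89° → -376.54°.
-376.54° lies outside (−180°, 180°]; add 360° → -16.54°.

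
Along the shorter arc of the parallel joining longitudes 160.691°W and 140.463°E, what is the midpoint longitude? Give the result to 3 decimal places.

169.886°E

Signed shortest Δλ from -160.691° to +140.463° is -58.846°.
Midpoint longitude = -160.691° + (-58.846°)/2 = -160.691° − 29.423° = -190.114°.
Normalise into (−180°, 180°]: +169.886°.
(The naïve average (-160.691 + +140.463)/2 = -10.114° is on the wrong side of the globe.)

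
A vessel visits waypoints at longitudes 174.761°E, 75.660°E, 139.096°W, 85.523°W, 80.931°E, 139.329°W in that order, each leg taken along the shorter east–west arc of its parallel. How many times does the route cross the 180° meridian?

Leg 1: +174.761° → +75.660°, shortest Δλ = -99.101° (west) — does not cross 180°.
Leg 2: +75.660° → -139.096°, shortest Δλ = 145.244° (east) — crosses 180°.
Leg 3: -139.096° → -85.523°, shortest Δλ = 53.573° (east) — does not cross 180°.
Leg 4: -85.523° → +80.931°, shortest Δλ = 166.454° (east) — does not cross 180°.
Leg 5: +80.931° → -139.329°, shortest Δλ = 139.74° (east) — crosses 180°.
Total crossings: 2.

2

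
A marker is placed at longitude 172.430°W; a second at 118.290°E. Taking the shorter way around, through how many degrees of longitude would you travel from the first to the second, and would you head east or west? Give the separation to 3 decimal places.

69.280° west

Raw difference: 118.290 − -172.430 = 290.72°.
Normalise into (−180°, 180°]: 290.72° − 360° = -69.28°.
Negative ⇒ the second point lies to the west; separation 69.280°.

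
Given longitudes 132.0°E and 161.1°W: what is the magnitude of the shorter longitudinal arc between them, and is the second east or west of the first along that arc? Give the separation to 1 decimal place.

Raw difference: -161.1 − 132.0 = -293.1°.
Normalise into (−180°, 180°]: -293.1° + 360° = 66.9°.
Positive ⇒ the second point lies to the east; separation 66.9°.

66.9° east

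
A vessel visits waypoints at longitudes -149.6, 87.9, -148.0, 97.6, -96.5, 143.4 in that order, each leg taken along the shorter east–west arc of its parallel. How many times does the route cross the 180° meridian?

Leg 1: -149.6° → +87.9°, shortest Δλ = -122.5° (west) — crosses 180°.
Leg 2: +87.9° → -148.0°, shortest Δλ = 124.1° (east) — crosses 180°.
Leg 3: -148.0° → +97.6°, shortest Δλ = -114.4° (west) — crosses 180°.
Leg 4: +97.6° → -96.5°, shortest Δλ = 165.9° (east) — crosses 180°.
Leg 5: -96.5° → +143.4°, shortest Δλ = -120.1° (west) — crosses 180°.
Total crossings: 5.

5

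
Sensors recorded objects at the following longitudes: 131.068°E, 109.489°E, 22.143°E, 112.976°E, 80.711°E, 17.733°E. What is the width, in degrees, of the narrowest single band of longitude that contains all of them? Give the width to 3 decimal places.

113.335°

Sort the longitudes: +17.733°, +22.143°, +80.711°, +109.489°, +112.976°, +131.068°.
Eastward gaps between consecutive values (wrapping around): 4.410°, 58.568°, 28.778°, 3.487°, 18.092°, 246.665°.
Largest gap = 246.665° ⇒ minimal covering band is its complement: 360° − 246.665° = 113.335°.
Band runs from +17.733° eastward to +131.068°.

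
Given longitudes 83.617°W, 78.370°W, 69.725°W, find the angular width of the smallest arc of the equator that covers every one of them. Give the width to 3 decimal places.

Sort the longitudes: -83.617°, -78.370°, -69.725°.
Eastward gaps between consecutive values (wrapping around): 5.247°, 8.645°, 346.108°.
Largest gap = 346.108° ⇒ minimal covering band is its complement: 360° − 346.108° = 13.892°.
Band runs from -83.617° eastward to -69.725°.

13.892°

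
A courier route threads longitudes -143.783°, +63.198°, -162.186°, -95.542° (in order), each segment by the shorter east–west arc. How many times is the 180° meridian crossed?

2

Leg 1: -143.783° → +63.198°, shortest Δλ = -153.019° (west) — crosses 180°.
Leg 2: +63.198° → -162.186°, shortest Δλ = 134.616° (east) — crosses 180°.
Leg 3: -162.186° → -95.542°, shortest Δλ = 66.644° (east) — does not cross 180°.
Total crossings: 2.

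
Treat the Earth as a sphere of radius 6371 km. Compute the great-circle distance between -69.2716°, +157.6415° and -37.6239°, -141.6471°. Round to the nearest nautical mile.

Δλ = -141.6471 − 157.6415 = -299.2886°; wrapped into (−180°, 180°]: 60.7114°.
Δφ = -37.6239 − -69.2716 = 31.6477°.
a = sin²(Δφ/2) + cos φ₁ · cos φ₂ · sin²(Δλ/2) = 0.145950.
c = 2·atan2(√a, √(1−a)) = 0.78399 rad → d = 6371·c ≈ 4994.82 km ≈ 2696.99 nmi.

2697 nmi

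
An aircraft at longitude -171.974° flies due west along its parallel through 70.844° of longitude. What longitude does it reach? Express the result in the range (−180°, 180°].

+117.182°

Start at -171.974°; shift −70.844° → -242.818°.
-242.818° lies outside (−180°, 180°]; add 360° → +117.182°.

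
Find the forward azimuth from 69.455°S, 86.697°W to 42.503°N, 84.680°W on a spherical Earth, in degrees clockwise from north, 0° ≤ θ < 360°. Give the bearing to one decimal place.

Δλ = -84.680 − -86.697 = 2.017°.
θ = atan2( sin Δλ · cos φ₂ , cos φ₁ · sin φ₂ − sin φ₁ · cos φ₂ · cos Δλ )
  = atan2(0.02595, 0.92703) = 1.603° → normalised to [0°, 360°): 1.603°.

1.6°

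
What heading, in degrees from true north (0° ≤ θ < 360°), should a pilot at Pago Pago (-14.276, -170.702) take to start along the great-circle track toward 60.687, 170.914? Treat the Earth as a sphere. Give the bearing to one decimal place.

350.9°

Δλ = 170.914 − -170.702 = 341.616°; wrapped into (−180°, 180°]: -18.384°.
θ = atan2( sin Δλ · cos φ₂ , cos φ₁ · sin φ₂ − sin φ₁ · cos φ₂ · cos Δλ )
  = atan2(-0.15441, 0.95960) = -9.141° → normalised to [0°, 360°): 350.859°.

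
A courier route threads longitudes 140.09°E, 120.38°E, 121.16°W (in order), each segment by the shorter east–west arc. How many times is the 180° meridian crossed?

Leg 1: +140.09° → +120.38°, shortest Δλ = -19.71° (west) — does not cross 180°.
Leg 2: +120.38° → -121.16°, shortest Δλ = 118.46° (east) — crosses 180°.
Total crossings: 1.

1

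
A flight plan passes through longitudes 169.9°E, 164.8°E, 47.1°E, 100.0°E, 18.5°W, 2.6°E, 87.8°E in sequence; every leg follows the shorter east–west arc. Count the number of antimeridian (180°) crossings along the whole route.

Leg 1: +169.9° → +164.8°, shortest Δλ = -5.1° (west) — does not cross 180°.
Leg 2: +164.8° → +47.1°, shortest Δλ = -117.7° (west) — does not cross 180°.
Leg 3: +47.1° → +100.0°, shortest Δλ = 52.9° (east) — does not cross 180°.
Leg 4: +100.0° → -18.5°, shortest Δλ = -118.5° (west) — does not cross 180°.
Leg 5: -18.5° → +2.6°, shortest Δλ = 21.1° (east) — does not cross 180°.
Leg 6: +2.6° → +87.8°, shortest Δλ = 85.2° (east) — does not cross 180°.
Total crossings: 0.

0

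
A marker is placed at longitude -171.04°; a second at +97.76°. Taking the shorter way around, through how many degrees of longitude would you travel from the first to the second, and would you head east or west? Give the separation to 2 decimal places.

91.20° west

Raw difference: 97.76 − -171.04 = 268.8°.
Normalise into (−180°, 180°]: 268.8° − 360° = -91.2°.
Negative ⇒ the second point lies to the west; separation 91.20°.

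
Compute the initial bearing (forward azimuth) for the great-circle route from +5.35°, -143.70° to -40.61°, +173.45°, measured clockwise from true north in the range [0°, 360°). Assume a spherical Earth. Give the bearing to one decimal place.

216.4°

Δλ = 173.45 − -143.70 = 317.15°; wrapped into (−180°, 180°]: -42.85°.
θ = atan2( sin Δλ · cos φ₂ , cos φ₁ · sin φ₂ − sin φ₁ · cos φ₂ · cos Δλ )
  = atan2(-0.51629, -0.69997) = -143.588° → normalised to [0°, 360°): 216.412°.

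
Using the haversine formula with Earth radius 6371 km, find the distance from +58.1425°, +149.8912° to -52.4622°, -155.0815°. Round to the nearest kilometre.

Δλ = -155.0815 − 149.8912 = -304.9727°; wrapped into (−180°, 180°]: 55.0273°.
Δφ = -52.4622 − 58.1425 = -110.6047°.
a = sin²(Δφ/2) + cos φ₁ · cos φ₂ · sin²(Δλ/2) = 0.744588.
c = 2·atan2(√a, √(1−a)) = 2.08194 rad → d = 6371·c ≈ 13264.04 km.

13264 km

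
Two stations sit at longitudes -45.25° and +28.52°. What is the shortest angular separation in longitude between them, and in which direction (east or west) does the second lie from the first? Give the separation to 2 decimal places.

73.77° east

Raw difference: 28.52 − -45.25 = 73.77°.
Normalise into (−180°, 180°]: 73.77° stays 73.77°.
Positive ⇒ the second point lies to the east; separation 73.77°.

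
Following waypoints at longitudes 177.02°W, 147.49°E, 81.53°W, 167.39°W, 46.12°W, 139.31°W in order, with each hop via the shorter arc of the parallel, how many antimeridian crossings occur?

2

Leg 1: -177.02° → +147.49°, shortest Δλ = -35.49° (west) — crosses 180°.
Leg 2: +147.49° → -81.53°, shortest Δλ = 130.98° (east) — crosses 180°.
Leg 3: -81.53° → -167.39°, shortest Δλ = -85.86° (west) — does not cross 180°.
Leg 4: -167.39° → -46.12°, shortest Δλ = 121.27° (east) — does not cross 180°.
Leg 5: -46.12° → -139.31°, shortest Δλ = -93.19° (west) — does not cross 180°.
Total crossings: 2.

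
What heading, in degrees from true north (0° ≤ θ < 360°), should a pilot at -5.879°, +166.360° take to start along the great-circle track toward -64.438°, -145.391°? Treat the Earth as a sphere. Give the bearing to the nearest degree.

160°

Δλ = -145.391 − 166.360 = -311.751°; wrapped into (−180°, 180°]: 48.249°.
θ = atan2( sin Δλ · cos φ₂ , cos φ₁ · sin φ₂ − sin φ₁ · cos φ₂ · cos Δλ )
  = atan2(0.32191, -0.86794) = 159.651° → normalised to [0°, 360°): 159.651°.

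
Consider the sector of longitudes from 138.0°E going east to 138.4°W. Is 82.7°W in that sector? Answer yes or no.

Band width going east from +138.0° to -138.4°: ((-138.4 − 138.0) mod 360) = 83.6°.
Offset of -82.7° east of the west edge: ((-82.7 − 138.0) mod 360) = 139.3°.
139.3° > 83.6° ⇒ outside.

No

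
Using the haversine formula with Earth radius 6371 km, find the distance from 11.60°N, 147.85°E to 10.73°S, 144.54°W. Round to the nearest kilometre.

Δλ = -144.54 − 147.85 = -292.39°; wrapped into (−180°, 180°]: 67.61°.
Δφ = -10.73 − 11.60 = -22.33°.
a = sin²(Δφ/2) + cos φ₁ · cos φ₂ · sin²(Δλ/2) = 0.335416.
c = 2·atan2(√a, √(1−a)) = 1.23537 rad → d = 6371·c ≈ 7870.57 km.

7871 km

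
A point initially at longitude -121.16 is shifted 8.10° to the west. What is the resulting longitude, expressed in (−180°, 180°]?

-129.26°

Start at -121.16°; shift −8.10° → -129.26°.
-129.26° already lies in (−180°, 180°].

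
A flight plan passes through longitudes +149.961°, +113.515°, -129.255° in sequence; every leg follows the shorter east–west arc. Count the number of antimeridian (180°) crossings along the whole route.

Leg 1: +149.961° → +113.515°, shortest Δλ = -36.446° (west) — does not cross 180°.
Leg 2: +113.515° → -129.255°, shortest Δλ = 117.23° (east) — crosses 180°.
Total crossings: 1.

1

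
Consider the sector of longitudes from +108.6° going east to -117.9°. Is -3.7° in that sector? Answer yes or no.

Band width going east from +108.6° to -117.9°: ((-117.9 − 108.6) mod 360) = 133.5°.
Offset of -3.7° east of the west edge: ((-3.7 − 108.6) mod 360) = 247.7°.
247.7° > 133.5° ⇒ outside.

No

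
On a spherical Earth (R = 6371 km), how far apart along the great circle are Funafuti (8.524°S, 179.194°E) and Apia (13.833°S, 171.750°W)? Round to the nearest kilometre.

Δλ = -171.750 − 179.194 = -350.944°; wrapped into (−180°, 180°]: 9.056°.
Δφ = -13.833 − -8.524 = -5.309°.
a = sin²(Δφ/2) + cos φ₁ · cos φ₂ · sin²(Δλ/2) = 0.008130.
c = 2·atan2(√a, √(1−a)) = 0.18058 rad → d = 6371·c ≈ 1150.45 km.

1150 km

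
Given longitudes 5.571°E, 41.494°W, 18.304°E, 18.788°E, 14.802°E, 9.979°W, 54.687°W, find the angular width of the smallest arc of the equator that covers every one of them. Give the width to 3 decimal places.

73.475°

Sort the longitudes: -54.687°, -41.494°, -9.979°, +5.571°, +14.802°, +18.304°, +18.788°.
Eastward gaps between consecutive values (wrapping around): 13.193°, 31.515°, 15.550°, 9.231°, 3.502°, 0.484°, 286.525°.
Largest gap = 286.525° ⇒ minimal covering band is its complement: 360° − 286.525° = 73.475°.
Band runs from -54.687° eastward to +18.788°.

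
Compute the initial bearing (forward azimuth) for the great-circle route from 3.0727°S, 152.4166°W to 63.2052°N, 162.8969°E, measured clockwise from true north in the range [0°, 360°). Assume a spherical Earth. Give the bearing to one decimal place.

340.8°

Δλ = 162.8969 − -152.4166 = 315.3135°; wrapped into (−180°, 180°]: -44.6865°.
θ = atan2( sin Δλ · cos φ₂ , cos φ₁ · sin φ₂ − sin φ₁ · cos φ₂ · cos Δλ )
  = atan2(-0.31701, 0.90852) = -19.235° → normalised to [0°, 360°): 340.765°.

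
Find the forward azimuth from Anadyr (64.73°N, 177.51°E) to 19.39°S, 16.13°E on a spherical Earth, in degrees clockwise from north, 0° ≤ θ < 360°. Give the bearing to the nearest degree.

Δλ = 16.13 − 177.51 = -161.38°.
θ = atan2( sin Δλ · cos φ₂ , cos φ₁ · sin φ₂ − sin φ₁ · cos φ₂ · cos Δλ )
  = atan2(-0.30118, 0.66664) = -24.313° → normalised to [0°, 360°): 335.687°.

336°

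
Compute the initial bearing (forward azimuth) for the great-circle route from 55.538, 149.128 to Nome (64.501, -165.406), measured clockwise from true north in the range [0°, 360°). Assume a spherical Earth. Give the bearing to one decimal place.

49.5°

Δλ = -165.406 − 149.128 = -314.534°; wrapped into (−180°, 180°]: 45.466°.
θ = atan2( sin Δλ · cos φ₂ , cos φ₁ · sin φ₂ − sin φ₁ · cos φ₂ · cos Δλ )
  = atan2(0.30687, 0.26181) = 49.531° → normalised to [0°, 360°): 49.531°.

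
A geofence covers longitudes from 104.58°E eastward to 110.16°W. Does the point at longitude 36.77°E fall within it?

Band width going east from +104.58° to -110.16°: ((-110.16 − 104.58) mod 360) = 145.26°.
Offset of +36.77° east of the west edge: ((36.77 − 104.58) mod 360) = 292.19°.
292.19° > 145.26° ⇒ outside.

No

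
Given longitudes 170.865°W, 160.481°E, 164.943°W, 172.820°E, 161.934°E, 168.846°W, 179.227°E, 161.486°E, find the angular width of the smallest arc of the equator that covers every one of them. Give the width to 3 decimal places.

Sort the longitudes: -170.865°, -168.846°, -164.943°, +160.481°, +161.486°, +161.934°, +172.820°, +179.227°.
Eastward gaps between consecutive values (wrapping around): 2.019°, 3.903°, 325.424°, 1.005°, 0.448°, 10.886°, 6.407°, 9.908°.
Largest gap = 325.424° ⇒ minimal covering band is its complement: 360° − 325.424° = 34.576°.
Band runs from +160.481° eastward to -164.943°, crossing the antimeridian.

34.576°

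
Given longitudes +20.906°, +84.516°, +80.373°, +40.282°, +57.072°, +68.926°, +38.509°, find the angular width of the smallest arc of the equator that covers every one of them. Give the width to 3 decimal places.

Sort the longitudes: +20.906°, +38.509°, +40.282°, +57.072°, +68.926°, +80.373°, +84.516°.
Eastward gaps between consecutive values (wrapping around): 17.603°, 1.773°, 16.790°, 11.854°, 11.447°, 4.143°, 296.390°.
Largest gap = 296.390° ⇒ minimal covering band is its complement: 360° − 296.390° = 63.610°.
Band runs from +20.906° eastward to +84.516°.

63.610°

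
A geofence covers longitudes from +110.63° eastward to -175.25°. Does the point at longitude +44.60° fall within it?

Band width going east from +110.63° to -175.25°: ((-175.25 − 110.63) mod 360) = 74.12°.
Offset of +44.60° east of the west edge: ((44.60 − 110.63) mod 360) = 293.97°.
293.97° > 74.12° ⇒ outside.

No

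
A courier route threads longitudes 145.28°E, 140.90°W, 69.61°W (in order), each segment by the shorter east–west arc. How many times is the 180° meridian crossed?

Leg 1: +145.28° → -140.90°, shortest Δλ = 73.82° (east) — crosses 180°.
Leg 2: -140.90° → -69.61°, shortest Δλ = 71.29° (east) — does not cross 180°.
Total crossings: 1.

1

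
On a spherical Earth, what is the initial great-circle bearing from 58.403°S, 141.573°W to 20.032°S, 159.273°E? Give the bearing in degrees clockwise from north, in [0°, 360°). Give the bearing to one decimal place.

286.0°

Δλ = 159.273 − -141.573 = 300.846°; wrapped into (−180°, 180°]: -59.154°.
θ = atan2( sin Δλ · cos φ₂ , cos φ₁ · sin φ₂ − sin φ₁ · cos φ₂ · cos Δλ )
  = atan2(-0.80661, 0.23083) = -74.030° → normalised to [0°, 360°): 285.970°.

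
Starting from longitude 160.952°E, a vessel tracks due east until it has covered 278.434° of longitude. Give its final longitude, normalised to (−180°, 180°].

Start at +160.952°; shift +278.434° → +439.386°.
+439.386° lies outside (−180°, 180°]; subtract 360° → +79.386°.

79.386°E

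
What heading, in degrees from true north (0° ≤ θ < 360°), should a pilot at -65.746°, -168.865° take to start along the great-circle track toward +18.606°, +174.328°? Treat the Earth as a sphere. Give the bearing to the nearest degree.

344°

Δλ = 174.328 − -168.865 = 343.193°; wrapped into (−180°, 180°]: -16.807°.
θ = atan2( sin Δλ · cos φ₂ , cos φ₁ · sin φ₂ − sin φ₁ · cos φ₂ · cos Δλ )
  = atan2(-0.27404, 0.95824) = -15.959° → normalised to [0°, 360°): 344.041°.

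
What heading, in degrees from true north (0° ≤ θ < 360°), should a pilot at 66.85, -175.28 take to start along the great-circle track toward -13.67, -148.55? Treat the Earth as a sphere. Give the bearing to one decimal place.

153.9°

Δλ = -148.55 − -175.28 = 26.73°.
θ = atan2( sin Δλ · cos φ₂ , cos φ₁ · sin φ₂ − sin φ₁ · cos φ₂ · cos Δλ )
  = atan2(0.43705, -0.89087) = 153.868° → normalised to [0°, 360°): 153.868°.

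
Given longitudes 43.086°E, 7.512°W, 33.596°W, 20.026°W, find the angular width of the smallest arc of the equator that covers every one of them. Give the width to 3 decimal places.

76.682°

Sort the longitudes: -33.596°, -20.026°, -7.512°, +43.086°.
Eastward gaps between consecutive values (wrapping around): 13.570°, 12.514°, 50.598°, 283.318°.
Largest gap = 283.318° ⇒ minimal covering band is its complement: 360° − 283.318° = 76.682°.
Band runs from -33.596° eastward to +43.086°.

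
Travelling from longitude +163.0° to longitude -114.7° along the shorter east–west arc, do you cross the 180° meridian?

Yes

Naïve |-114.7 − 163.0| = 277.7° > 180°, so the shorter arc goes the other way round — across 180°.
Signed shortest Δλ = ((-114.7 − 163.0 + 180) mod 360) − 180 = 82.3°.
Going east by 82.3° from +163.0° passes through 180° before reaching -114.7°.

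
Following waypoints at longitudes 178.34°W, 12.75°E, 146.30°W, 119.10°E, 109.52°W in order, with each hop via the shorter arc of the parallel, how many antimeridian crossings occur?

Leg 1: -178.34° → +12.75°, shortest Δλ = -168.91° (west) — crosses 180°.
Leg 2: +12.75° → -146.30°, shortest Δλ = -159.05° (west) — does not cross 180°.
Leg 3: -146.30° → +119.10°, shortest Δλ = -94.6° (west) — crosses 180°.
Leg 4: +119.10° → -109.52°, shortest Δλ = 131.38° (east) — crosses 180°.
Total crossings: 3.

3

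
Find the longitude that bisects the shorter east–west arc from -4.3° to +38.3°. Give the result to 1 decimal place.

Signed shortest Δλ from -4.3° to +38.3° is +42.6°.
Midpoint longitude = -4.3° + (+42.6°)/2 = -4.3° + 21.3° = +17.0°.

+17.0°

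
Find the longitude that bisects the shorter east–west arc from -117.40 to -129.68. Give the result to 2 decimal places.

-123.54°

Signed shortest Δλ from -117.40° to -129.68° is -12.28°.
Midpoint longitude = -117.40° + (-12.28°)/2 = -117.40° − 6.14° = -123.54°.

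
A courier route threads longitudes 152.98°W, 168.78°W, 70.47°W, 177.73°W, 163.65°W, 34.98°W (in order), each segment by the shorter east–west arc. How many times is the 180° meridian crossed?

0

Leg 1: -152.98° → -168.78°, shortest Δλ = -15.8° (west) — does not cross 180°.
Leg 2: -168.78° → -70.47°, shortest Δλ = 98.31° (east) — does not cross 180°.
Leg 3: -70.47° → -177.73°, shortest Δλ = -107.26° (west) — does not cross 180°.
Leg 4: -177.73° → -163.65°, shortest Δλ = 14.08° (east) — does not cross 180°.
Leg 5: -163.65° → -34.98°, shortest Δλ = 128.67° (east) — does not cross 180°.
Total crossings: 0.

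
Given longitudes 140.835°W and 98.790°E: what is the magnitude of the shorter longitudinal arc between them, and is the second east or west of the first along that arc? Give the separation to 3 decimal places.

Raw difference: 98.790 − -140.835 = 239.625°.
Normalise into (−180°, 180°]: 239.625° − 360° = -120.375°.
Negative ⇒ the second point lies to the west; separation 120.375°.

120.375° west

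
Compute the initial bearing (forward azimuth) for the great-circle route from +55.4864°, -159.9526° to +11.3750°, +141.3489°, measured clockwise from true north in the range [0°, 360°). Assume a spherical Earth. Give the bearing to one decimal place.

249.8°

Δλ = 141.3489 − -159.9526 = 301.3015°; wrapped into (−180°, 180°]: -58.6985°.
θ = atan2( sin Δλ · cos φ₂ , cos φ₁ · sin φ₂ − sin φ₁ · cos φ₂ · cos Δλ )
  = atan2(-0.83766, -0.30794) = -110.184° → normalised to [0°, 360°): 249.816°.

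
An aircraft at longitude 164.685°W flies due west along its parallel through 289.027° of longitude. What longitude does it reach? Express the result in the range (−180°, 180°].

93.712°W

Start at -164.685°; shift −289.027° → -453.712°.
-453.712° lies outside (−180°, 180°]; add 360° → -93.712°.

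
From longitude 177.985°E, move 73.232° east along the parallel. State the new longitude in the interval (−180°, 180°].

Start at +177.985°; shift +73.232° → +251.217°.
+251.217° lies outside (−180°, 180°]; subtract 360° → -108.783°.

108.783°W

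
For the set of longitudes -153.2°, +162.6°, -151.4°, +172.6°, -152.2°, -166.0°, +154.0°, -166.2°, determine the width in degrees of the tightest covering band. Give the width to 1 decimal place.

54.6°

Sort the longitudes: -166.2°, -166.0°, -153.2°, -152.2°, -151.4°, +154.0°, +162.6°, +172.6°.
Eastward gaps between consecutive values (wrapping around): 0.2°, 12.8°, 1.0°, 0.8°, 305.4°, 8.6°, 10.0°, 21.2°.
Largest gap = 305.4° ⇒ minimal covering band is its complement: 360° − 305.4° = 54.6°.
Band runs from +154.0° eastward to -151.4°, crossing the antimeridian.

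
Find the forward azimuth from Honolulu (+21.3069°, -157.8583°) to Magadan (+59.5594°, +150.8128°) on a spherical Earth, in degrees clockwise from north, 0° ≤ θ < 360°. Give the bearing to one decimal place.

Δλ = 150.8128 − -157.8583 = 308.6711°; wrapped into (−180°, 180°]: -51.3289°.
θ = atan2( sin Δλ · cos φ₂ , cos φ₁ · sin φ₂ − sin φ₁ · cos φ₂ · cos Δλ )
  = atan2(-0.39556, 0.68819) = -29.890° → normalised to [0°, 360°): 330.110°.

330.1°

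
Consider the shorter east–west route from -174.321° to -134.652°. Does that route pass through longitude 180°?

No

Signed shortest Δλ = ((-134.652 − -174.321 + 180) mod 360) − 180 = 39.669°.
Going east by 39.669° from -174.321° reaches -134.652° without touching 180°.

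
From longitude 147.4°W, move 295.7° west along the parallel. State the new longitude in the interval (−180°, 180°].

Start at -147.4°; shift −295.7° → -443.1°.
-443.1° lies outside (−180°, 180°]; add 360° → -83.1°.

83.1°W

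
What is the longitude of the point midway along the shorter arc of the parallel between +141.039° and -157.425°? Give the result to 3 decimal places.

+171.807°

Signed shortest Δλ from +141.039° to -157.425° is +61.536°.
Midpoint longitude = +141.039° + (+61.536°)/2 = +141.039° + 30.768° = +171.807°.
(The naïve average (+141.039 + -157.425)/2 = -8.193° is on the wrong side of the globe.)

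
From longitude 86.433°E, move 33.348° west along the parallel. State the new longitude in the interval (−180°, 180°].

53.085°E

Start at +86.433°; shift −33.348° → +53.085°.
+53.085° already lies in (−180°, 180°].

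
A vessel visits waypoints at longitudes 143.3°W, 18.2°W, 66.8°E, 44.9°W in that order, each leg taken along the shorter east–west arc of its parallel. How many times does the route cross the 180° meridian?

Leg 1: -143.3° → -18.2°, shortest Δλ = 125.1° (east) — does not cross 180°.
Leg 2: -18.2° → +66.8°, shortest Δλ = 85.0° (east) — does not cross 180°.
Leg 3: +66.8° → -44.9°, shortest Δλ = -111.7° (west) — does not cross 180°.
Total crossings: 0.

0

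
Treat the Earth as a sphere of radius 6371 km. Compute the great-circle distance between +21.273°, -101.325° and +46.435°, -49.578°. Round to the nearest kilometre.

Δλ = -49.578 − -101.325 = 51.747°.
Δφ = 46.435 − 21.273 = 25.162°.
a = sin²(Δφ/2) + cos φ₁ · cos φ₂ · sin²(Δλ/2) = 0.169745.
c = 2·atan2(√a, √(1−a)) = 0.84930 rad → d = 6371·c ≈ 5410.87 km.

5411 km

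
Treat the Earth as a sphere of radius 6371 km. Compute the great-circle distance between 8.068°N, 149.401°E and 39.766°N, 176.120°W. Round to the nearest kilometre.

Δλ = -176.120 − 149.401 = -325.521°; wrapped into (−180°, 180°]: 34.479°.
Δφ = 39.766 − 8.068 = 31.698°.
a = sin²(Δφ/2) + cos φ₁ · cos φ₂ · sin²(Δλ/2) = 0.141431.
c = 2·atan2(√a, √(1−a)) = 0.77111 rad → d = 6371·c ≈ 4912.74 km.

4913 km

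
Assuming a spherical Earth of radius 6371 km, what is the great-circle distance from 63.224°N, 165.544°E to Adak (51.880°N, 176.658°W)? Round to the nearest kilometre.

1637 km

Δλ = -176.658 − 165.544 = -342.202°; wrapped into (−180°, 180°]: 17.798°.
Δφ = 51.880 − 63.224 = -11.344°.
a = sin²(Δφ/2) + cos φ₁ · cos φ₂ · sin²(Δλ/2) = 0.016423.
c = 2·atan2(√a, √(1−a)) = 0.25701 rad → d = 6371·c ≈ 1637.42 km.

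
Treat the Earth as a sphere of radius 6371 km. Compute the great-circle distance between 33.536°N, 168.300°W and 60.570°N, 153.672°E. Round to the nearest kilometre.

Δλ = 153.672 − -168.300 = 321.972°; wrapped into (−180°, 180°]: -38.028°.
Δφ = 60.570 − 33.536 = 27.034°.
a = sin²(Δφ/2) + cos φ₁ · cos φ₂ · sin²(Δλ/2) = 0.098105.
c = 2·atan2(√a, √(1−a)) = 0.63716 rad → d = 6371·c ≈ 4059.33 km.

4059 km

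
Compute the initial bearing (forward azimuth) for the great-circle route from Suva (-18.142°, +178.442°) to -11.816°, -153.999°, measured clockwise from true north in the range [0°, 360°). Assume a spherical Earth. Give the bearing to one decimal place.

80.5°

Δλ = -153.999 − 178.442 = -332.441°; wrapped into (−180°, 180°]: 27.559°.
θ = atan2( sin Δλ · cos φ₂ , cos φ₁ · sin φ₂ − sin φ₁ · cos φ₂ · cos Δλ )
  = atan2(0.45286, 0.07560) = 80.522° → normalised to [0°, 360°): 80.522°.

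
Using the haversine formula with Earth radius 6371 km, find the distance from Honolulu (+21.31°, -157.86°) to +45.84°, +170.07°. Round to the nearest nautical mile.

2152 nmi

Δλ = 170.07 − -157.86 = 327.93°; wrapped into (−180°, 180°]: -32.07°.
Δφ = 45.84 − 21.31 = 24.53°.
a = sin²(Δφ/2) + cos φ₁ · cos φ₂ · sin²(Δλ/2) = 0.094649.
c = 2·atan2(√a, √(1−a)) = 0.62545 rad → d = 6371·c ≈ 3984.72 km ≈ 2151.58 nmi.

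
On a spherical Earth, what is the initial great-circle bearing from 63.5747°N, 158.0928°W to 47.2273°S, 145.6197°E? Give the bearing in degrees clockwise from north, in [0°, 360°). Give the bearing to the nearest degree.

220°

Δλ = 145.6197 − -158.0928 = 303.7125°; wrapped into (−180°, 180°]: -56.2875°.
θ = atan2( sin Δλ · cos φ₂ , cos φ₁ · sin φ₂ − sin φ₁ · cos φ₂ · cos Δλ )
  = atan2(-0.56489, -0.66421) = -139.620° → normalised to [0°, 360°): 220.380°.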